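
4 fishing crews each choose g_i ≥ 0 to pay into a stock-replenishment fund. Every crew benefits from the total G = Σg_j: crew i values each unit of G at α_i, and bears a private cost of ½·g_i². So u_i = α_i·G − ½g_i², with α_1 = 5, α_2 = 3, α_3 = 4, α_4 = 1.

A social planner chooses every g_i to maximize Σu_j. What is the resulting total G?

52

Planner FOC: ∂(Σu_j)/∂g_i = (Σα_j) − g_i = 0, so g_i^SO = Σα_j = 13 for every i; G^SO = 52.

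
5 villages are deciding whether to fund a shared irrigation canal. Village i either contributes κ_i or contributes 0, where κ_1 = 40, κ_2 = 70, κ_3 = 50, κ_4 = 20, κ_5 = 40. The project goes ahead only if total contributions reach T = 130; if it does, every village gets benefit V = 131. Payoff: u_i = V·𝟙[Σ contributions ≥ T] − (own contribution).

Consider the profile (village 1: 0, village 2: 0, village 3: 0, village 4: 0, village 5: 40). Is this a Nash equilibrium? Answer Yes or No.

No

Total = 40 < 130: not provided.
Village 1 (pledges 0, payoff 0): pledging 40 → total 80, payoff -40. No gain.
Village 2 (pledges 0, payoff 0): pledging 70 → total 110, payoff -70. No gain.
Village 3 (pledges 0, payoff 0): pledging 50 → total 90, payoff -50. No gain.
Village 4 (pledges 0, payoff 0): pledging 20 → total 60, payoff -20. No gain.
Village 5 (pledges 40, payoff -40): dropping to 0 → total 0, payoff 0. Profitable deviation.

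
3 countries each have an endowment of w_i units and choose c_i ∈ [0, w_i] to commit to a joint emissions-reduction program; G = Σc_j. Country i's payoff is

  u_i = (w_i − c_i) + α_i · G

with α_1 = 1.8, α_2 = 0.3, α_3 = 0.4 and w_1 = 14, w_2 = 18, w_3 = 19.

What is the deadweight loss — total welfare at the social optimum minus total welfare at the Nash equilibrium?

55.5

∂u_i/∂c_i = α_i − 1, so country i contributes w_i if α_i > 1, else 0.
α_i > 1 for i ∈ {1}; NE contributions (14, 0, 0), G = 14.
W^NE = Σw_i − G^NE + (Σα_i)·G^NE = 51 + 1.5·14 = 72.
Planner: ∂(Σu_j)/∂c_i = Σα_j − 1 = 1.5 > 0, so everyone contributes w_i; G^SO = 51, W^SO = 51 + 1.5·51 = 127.5.
Deadweight loss = 55.5.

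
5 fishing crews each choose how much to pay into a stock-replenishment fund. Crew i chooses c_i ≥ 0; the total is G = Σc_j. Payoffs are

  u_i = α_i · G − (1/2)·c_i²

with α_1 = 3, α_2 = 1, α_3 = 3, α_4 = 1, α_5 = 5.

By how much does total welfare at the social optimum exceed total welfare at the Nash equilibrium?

Crew i's FOC: ∂u_i/∂c_i = α_i − c_i = 0, so c_i* = α_i.
NE contributions = (3, 1, 3, 1, 5); G = 13.
W^NE = (Σα)·G − ½Σα_i² = 13² − ½·45 = 146.5.
Planner sets c_i = Σα_j = 13 for every i, so G^SO = 5·13 = 65.
W^SO = (Σα)·G^SO − ½·5·(Σα)² = (5/2)·13² = 422.5.
Deadweight loss = W^SO − W^NE = 276.

276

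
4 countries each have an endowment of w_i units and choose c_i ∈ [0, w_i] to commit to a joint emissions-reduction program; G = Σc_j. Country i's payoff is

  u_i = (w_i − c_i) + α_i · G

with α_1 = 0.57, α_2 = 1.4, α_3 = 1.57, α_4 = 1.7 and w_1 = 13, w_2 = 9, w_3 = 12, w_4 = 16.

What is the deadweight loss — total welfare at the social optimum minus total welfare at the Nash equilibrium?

55.12

∂u_i/∂c_i = α_i − 1, so country i contributes w_i if α_i > 1, else 0.
α_i > 1 for i ∈ {2, 3, 4}; NE contributions (0, 9, 12, 16), G = 37.
W^NE = Σw_i − G^NE + (Σα_i)·G^NE = 50 + 4.24·37 = 206.88.
Planner: ∂(Σu_j)/∂c_i = Σα_j − 1 = 4.24 > 0, so everyone contributes w_i; G^SO = 50, W^SO = 50 + 4.24·50 = 262.
Deadweight loss = 55.12.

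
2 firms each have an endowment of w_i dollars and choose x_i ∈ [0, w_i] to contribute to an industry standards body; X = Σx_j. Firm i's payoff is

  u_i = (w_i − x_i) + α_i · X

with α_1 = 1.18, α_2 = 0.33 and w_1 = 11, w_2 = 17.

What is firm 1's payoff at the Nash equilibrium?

∂u_i/∂x_i = α_i − 1, so firm i contributes w_i if α_i > 1, else 0.
α_i > 1 for i ∈ {1}; NE contributions (11, 0), X = 11.
u_1 = (11 − 11) + 1.18·11 = 12.98.

12.98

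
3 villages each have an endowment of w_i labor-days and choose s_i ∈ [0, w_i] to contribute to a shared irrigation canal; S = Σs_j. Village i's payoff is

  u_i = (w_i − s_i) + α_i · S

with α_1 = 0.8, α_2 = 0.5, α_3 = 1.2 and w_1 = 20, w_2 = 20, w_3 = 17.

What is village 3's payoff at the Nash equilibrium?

∂u_i/∂s_i = α_i − 1, so village i contributes w_i if α_i > 1, else 0.
α_i > 1 for i ∈ {3}; NE contributions (0, 0, 17), S = 17.
u_3 = (17 − 17) + 1.2·17 = 20.4.

20.4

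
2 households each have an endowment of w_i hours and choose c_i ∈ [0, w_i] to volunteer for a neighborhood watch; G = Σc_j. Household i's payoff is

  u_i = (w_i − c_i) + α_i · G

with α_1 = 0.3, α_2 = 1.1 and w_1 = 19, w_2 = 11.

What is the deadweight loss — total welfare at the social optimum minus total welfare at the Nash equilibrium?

7.6

∂u_i/∂c_i = α_i − 1, so household i contributes w_i if α_i > 1, else 0.
α_i > 1 for i ∈ {2}; NE contributions (0, 11), G = 11.
W^NE = Σw_i − G^NE + (Σα_i)·G^NE = 30 + 0.4·11 = 34.4.
Planner: ∂(Σu_j)/∂c_i = Σα_j − 1 = 0.4 > 0, so everyone contributes w_i; G^SO = 30, W^SO = 30 + 0.4·30 = 42.
Deadweight loss = 7.6.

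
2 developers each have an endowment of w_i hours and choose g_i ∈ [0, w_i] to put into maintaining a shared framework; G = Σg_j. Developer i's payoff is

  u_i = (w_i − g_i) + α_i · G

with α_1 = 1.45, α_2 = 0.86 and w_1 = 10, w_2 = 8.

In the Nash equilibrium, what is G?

∂u_i/∂g_i = α_i − 1, so developer i contributes w_i if α_i > 1, else 0.
α_i > 1 for i ∈ {1}; NE contributions (10, 0), G = 10.

10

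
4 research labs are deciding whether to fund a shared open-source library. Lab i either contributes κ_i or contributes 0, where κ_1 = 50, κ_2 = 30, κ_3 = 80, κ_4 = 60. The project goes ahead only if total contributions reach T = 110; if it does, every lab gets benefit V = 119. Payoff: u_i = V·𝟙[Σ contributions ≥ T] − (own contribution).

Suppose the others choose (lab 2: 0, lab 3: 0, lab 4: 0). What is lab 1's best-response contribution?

0

Others' total = 0. Even contributing 50 gives 50 < 110: no benefit either way.
Best response: 0.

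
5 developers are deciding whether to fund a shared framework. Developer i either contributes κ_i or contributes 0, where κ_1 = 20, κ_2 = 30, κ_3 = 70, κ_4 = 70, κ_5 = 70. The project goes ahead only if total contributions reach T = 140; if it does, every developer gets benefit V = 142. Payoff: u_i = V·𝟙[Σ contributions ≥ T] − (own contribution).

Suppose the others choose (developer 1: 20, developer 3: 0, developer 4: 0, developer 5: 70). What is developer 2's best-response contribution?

0

Others' total = 90. Even contributing 30 gives 120 < 140: no benefit either way.
Best response: 0.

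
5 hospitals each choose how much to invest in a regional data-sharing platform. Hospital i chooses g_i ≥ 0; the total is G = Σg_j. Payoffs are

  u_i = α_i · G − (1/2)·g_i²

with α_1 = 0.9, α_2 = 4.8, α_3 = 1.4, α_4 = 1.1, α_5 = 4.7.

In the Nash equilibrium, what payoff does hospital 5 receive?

49.585

Hospital i's FOC: ∂u_i/∂g_i = α_i − g_i = 0, so g_i* = α_i.
NE contributions = (0.9, 4.8, 1.4, 1.1, 4.7); G = 12.9.
u_5 = α_5·G − ½·(g_5)² = 4.7·12.9 − ½·4.7² = 49.585.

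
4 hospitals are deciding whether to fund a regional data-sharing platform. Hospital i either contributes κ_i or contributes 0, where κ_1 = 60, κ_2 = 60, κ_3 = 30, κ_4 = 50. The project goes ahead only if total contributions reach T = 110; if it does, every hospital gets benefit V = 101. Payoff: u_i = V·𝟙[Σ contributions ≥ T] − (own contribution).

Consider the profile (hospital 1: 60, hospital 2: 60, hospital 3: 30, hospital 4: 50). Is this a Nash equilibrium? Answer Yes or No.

Total = 200 ≥ 110: provided.
Hospital 1 (pledges 60, payoff 41): dropping to 0 → total 140, payoff 101. Profitable deviation.

No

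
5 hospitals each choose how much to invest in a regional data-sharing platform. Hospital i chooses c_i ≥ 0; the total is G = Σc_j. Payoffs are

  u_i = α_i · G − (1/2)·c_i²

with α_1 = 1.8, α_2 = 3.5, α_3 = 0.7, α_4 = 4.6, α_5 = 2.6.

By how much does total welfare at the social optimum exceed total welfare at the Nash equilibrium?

Hospital i's FOC: ∂u_i/∂c_i = α_i − c_i = 0, so c_i* = α_i.
NE contributions = (1.8, 3.5, 0.7, 4.6, 2.6); G = 13.2.
W^NE = (Σα)·G − ½Σα_i² = 13.2² − ½·43.9 = 152.29.
Planner sets c_i = Σα_j = 13.2 for every i, so G^SO = 5·13.2 = 66.
W^SO = (Σα)·G^SO − ½·5·(Σα)² = (5/2)·13.2² = 435.6.
Deadweight loss = W^SO − W^NE = 283.31.

283.31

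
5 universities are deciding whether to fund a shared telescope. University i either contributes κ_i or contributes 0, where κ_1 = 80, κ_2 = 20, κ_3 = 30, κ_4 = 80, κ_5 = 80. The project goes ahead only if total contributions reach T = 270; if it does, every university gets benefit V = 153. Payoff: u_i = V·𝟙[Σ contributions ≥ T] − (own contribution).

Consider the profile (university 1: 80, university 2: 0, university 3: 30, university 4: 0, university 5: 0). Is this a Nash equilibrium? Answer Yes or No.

Total = 110 < 270: not provided.
University 1 (pledges 80, payoff -80): dropping to 0 → total 30, payoff 0. Profitable deviation.

No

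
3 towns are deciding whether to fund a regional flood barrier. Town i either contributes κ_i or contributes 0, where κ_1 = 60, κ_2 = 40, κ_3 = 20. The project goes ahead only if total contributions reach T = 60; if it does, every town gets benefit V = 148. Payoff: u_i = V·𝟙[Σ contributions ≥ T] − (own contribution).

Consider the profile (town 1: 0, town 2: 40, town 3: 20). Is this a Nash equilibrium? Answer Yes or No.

Yes

Total = 60 ≥ 60: provided.
Town 1 (pledges 0, payoff 148): pledging 60 → total 120, payoff 88. No gain.
Town 2 (pledges 40, payoff 108): dropping to 0 → total 20, payoff 0. No gain.
Town 3 (pledges 20, payoff 128): dropping to 0 → total 40, payoff 0. No gain.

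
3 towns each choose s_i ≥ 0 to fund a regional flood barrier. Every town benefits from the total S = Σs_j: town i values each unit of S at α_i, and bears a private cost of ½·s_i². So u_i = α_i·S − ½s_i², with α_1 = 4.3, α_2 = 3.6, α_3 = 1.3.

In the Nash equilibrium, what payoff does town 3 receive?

11.115

Town i's FOC: ∂u_i/∂s_i = α_i − s_i = 0, so s_i* = α_i.
NE contributions = (4.3, 3.6, 1.3); S = 9.2.
u_3 = α_3·S − ½·(s_3)² = 1.3·9.2 − ½·1.3² = 11.115.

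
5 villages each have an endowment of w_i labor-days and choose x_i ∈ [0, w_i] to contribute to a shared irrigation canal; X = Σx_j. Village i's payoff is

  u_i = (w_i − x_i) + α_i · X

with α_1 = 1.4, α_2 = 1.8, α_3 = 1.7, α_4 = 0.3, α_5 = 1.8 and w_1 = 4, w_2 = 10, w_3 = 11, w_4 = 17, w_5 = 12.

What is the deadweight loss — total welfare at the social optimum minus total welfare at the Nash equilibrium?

102

∂u_i/∂x_i = α_i − 1, so village i contributes w_i if α_i > 1, else 0.
α_i > 1 for i ∈ {1, 2, 3, 5}; NE contributions (4, 10, 11, 0, 12), X = 37.
W^NE = Σw_i − X^NE + (Σα_i)·X^NE = 54 + 6·37 = 276.
Planner: ∂(Σu_j)/∂x_i = Σα_j − 1 = 6 > 0, so everyone contributes w_i; X^SO = 54, W^SO = 54 + 6·54 = 378.
Deadweight loss = 102.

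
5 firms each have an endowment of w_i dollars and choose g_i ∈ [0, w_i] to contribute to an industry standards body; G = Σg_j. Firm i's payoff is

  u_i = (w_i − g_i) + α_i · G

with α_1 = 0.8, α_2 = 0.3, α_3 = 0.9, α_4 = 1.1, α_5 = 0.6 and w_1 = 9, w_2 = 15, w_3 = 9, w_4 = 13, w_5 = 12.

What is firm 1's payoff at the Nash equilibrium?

∂u_i/∂g_i = α_i − 1, so firm i contributes w_i if α_i > 1, else 0.
α_i > 1 for i ∈ {4}; NE contributions (0, 0, 0, 13, 0), G = 13.
u_1 = (9 − 0) + 0.8·13 = 19.4.

19.4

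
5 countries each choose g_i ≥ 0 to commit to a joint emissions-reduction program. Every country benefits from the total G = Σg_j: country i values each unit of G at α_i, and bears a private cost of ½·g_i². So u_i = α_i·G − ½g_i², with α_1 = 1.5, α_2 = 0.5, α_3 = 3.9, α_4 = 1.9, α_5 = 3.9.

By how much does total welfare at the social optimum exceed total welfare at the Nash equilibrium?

223.6

Country i's FOC: ∂u_i/∂g_i = α_i − g_i = 0, so g_i* = α_i.
NE contributions = (1.5, 0.5, 3.9, 1.9, 3.9); G = 11.7.
W^NE = (Σα)·G − ½Σα_i² = 11.7² − ½·36.53 = 118.625.
Planner sets g_i = Σα_j = 11.7 for every i, so G^SO = 5·11.7 = 58.5.
W^SO = (Σα)·G^SO − ½·5·(Σα)² = (5/2)·11.7² = 342.225.
Deadweight loss = W^SO − W^NE = 223.6.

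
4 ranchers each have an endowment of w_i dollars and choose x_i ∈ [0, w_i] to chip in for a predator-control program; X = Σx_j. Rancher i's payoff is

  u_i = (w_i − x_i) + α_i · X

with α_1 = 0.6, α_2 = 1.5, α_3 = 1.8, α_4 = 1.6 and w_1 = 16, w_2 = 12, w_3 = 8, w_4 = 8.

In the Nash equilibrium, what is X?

28

∂u_i/∂x_i = α_i − 1, so rancher i contributes w_i if α_i > 1, else 0.
α_i > 1 for i ∈ {2, 3, 4}; NE contributions (0, 12, 8, 8), X = 28.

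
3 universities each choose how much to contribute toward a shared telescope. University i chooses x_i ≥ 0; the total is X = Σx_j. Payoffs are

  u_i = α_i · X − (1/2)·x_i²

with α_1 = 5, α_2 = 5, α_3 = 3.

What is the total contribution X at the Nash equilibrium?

13

University i's FOC: ∂u_i/∂x_i = α_i − x_i = 0, so x_i* = α_i.
NE contributions = (5, 5, 3); X = 13.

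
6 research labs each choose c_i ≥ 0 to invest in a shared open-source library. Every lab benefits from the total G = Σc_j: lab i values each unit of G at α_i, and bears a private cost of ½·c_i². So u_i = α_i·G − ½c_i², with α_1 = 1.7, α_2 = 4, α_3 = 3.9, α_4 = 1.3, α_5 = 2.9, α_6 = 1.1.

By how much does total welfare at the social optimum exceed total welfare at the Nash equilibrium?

Lab i's FOC: ∂u_i/∂c_i = α_i − c_i = 0, so c_i* = α_i.
NE contributions = (1.7, 4, 3.9, 1.3, 2.9, 1.1); G = 14.9.
W^NE = (Σα)·G − ½Σα_i² = 14.9² − ½·45.41 = 199.305.
Planner sets c_i = Σα_j = 14.9 for every i, so G^SO = 6·14.9 = 89.4.
W^SO = (Σα)·G^SO − ½·6·(Σα)² = (6/2)·14.9² = 666.03.
Deadweight loss = W^SO − W^NE = 466.725.

466.725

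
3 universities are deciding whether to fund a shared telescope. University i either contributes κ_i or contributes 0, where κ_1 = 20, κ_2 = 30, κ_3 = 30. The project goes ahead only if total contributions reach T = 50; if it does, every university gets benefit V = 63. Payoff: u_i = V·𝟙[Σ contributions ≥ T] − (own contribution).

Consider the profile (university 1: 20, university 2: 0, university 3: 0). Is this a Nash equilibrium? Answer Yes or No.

No

Total = 20 < 50: not provided.
University 1 (pledges 20, payoff -20): dropping to 0 → total 0, payoff 0. Profitable deviation.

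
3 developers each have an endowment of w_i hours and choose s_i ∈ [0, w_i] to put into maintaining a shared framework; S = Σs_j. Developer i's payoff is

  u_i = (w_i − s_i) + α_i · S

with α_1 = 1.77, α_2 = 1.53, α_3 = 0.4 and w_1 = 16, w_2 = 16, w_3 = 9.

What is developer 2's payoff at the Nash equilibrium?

48.96

∂u_i/∂s_i = α_i − 1, so developer i contributes w_i if α_i > 1, else 0.
α_i > 1 for i ∈ {1, 2}; NE contributions (16, 16, 0), S = 32.
u_2 = (16 − 16) + 1.53·32 = 48.96.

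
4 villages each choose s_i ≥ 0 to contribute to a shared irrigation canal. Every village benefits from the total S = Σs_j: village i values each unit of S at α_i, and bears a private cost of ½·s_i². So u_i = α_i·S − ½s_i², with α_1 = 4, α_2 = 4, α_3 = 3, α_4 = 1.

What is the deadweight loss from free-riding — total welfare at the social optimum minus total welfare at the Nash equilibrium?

165

Village i's FOC: ∂u_i/∂s_i = α_i − s_i = 0, so s_i* = α_i.
NE contributions = (4, 4, 3, 1); S = 12.
W^NE = (Σα)·S − ½Σα_i² = 12² − ½·42 = 123.
Planner sets s_i = Σα_j = 12 for every i, so S^SO = 4·12 = 48.
W^SO = (Σα)·S^SO − ½·4·(Σα)² = (4/2)·12² = 288.
Deadweight loss = W^SO − W^NE = 165.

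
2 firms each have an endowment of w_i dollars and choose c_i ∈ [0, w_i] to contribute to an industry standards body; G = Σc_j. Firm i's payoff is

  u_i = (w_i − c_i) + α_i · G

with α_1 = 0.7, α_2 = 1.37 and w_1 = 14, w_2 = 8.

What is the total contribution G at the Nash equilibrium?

∂u_i/∂c_i = α_i − 1, so firm i contributes w_i if α_i > 1, else 0.
α_i > 1 for i ∈ {2}; NE contributions (0, 8), G = 8.

8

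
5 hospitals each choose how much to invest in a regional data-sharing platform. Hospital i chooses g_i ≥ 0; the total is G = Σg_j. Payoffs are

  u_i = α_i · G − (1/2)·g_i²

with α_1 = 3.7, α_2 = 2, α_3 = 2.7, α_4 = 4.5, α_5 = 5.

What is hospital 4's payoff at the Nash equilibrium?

Hospital i's FOC: ∂u_i/∂g_i = α_i − g_i = 0, so g_i* = α_i.
NE contributions = (3.7, 2, 2.7, 4.5, 5); G = 17.9.
u_4 = α_4·G − ½·(g_4)² = 4.5·17.9 − ½·4.5² = 70.425.

70.425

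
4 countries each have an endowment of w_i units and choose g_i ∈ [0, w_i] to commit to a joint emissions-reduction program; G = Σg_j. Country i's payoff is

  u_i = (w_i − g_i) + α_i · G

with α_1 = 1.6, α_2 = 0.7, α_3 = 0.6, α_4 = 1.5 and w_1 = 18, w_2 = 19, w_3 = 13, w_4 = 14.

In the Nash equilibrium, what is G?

32

∂u_i/∂g_i = α_i − 1, so country i contributes w_i if α_i > 1, else 0.
α_i > 1 for i ∈ {1, 4}; NE contributions (18, 0, 0, 14), G = 32.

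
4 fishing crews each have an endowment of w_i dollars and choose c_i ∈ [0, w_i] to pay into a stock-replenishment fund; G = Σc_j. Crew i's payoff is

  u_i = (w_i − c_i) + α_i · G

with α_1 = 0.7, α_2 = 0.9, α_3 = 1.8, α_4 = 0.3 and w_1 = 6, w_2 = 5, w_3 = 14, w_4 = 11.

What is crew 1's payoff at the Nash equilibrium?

∂u_i/∂c_i = α_i − 1, so crew i contributes w_i if α_i > 1, else 0.
α_i > 1 for i ∈ {3}; NE contributions (0, 0, 14, 0), G = 14.
u_1 = (6 − 0) + 0.7·14 = 15.8.

15.8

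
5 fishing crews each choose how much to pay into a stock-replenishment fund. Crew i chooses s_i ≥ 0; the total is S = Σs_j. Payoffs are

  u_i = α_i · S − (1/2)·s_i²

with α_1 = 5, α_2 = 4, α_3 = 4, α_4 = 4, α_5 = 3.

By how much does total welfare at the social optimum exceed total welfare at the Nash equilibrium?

Crew i's FOC: ∂u_i/∂s_i = α_i − s_i = 0, so s_i* = α_i.
NE contributions = (5, 4, 4, 4, 3); S = 20.
W^NE = (Σα)·S − ½Σα_i² = 20² − ½·82 = 359.
Planner sets s_i = Σα_j = 20 for every i, so S^SO = 5·20 = 100.
W^SO = (Σα)·S^SO − ½·5·(Σα)² = (5/2)·20² = 1000.
Deadweight loss = W^SO − W^NE = 641.

641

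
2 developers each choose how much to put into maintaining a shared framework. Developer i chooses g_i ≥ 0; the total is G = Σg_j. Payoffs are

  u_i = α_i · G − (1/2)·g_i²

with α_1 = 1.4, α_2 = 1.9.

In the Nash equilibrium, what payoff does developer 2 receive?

Developer i's FOC: ∂u_i/∂g_i = α_i − g_i = 0, so g_i* = α_i.
NE contributions = (1.4, 1.9); G = 3.3.
u_2 = α_2·G − ½·(g_2)² = 1.9·3.3 − ½·1.9² = 4.465.

4.465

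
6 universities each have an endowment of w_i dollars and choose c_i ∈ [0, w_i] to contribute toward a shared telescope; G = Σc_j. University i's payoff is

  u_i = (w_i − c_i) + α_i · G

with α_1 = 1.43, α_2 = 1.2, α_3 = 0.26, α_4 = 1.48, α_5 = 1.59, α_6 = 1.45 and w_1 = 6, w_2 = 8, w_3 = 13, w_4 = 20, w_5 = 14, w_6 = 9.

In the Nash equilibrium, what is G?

∂u_i/∂c_i = α_i − 1, so university i contributes w_i if α_i > 1, else 0.
α_i > 1 for i ∈ {1, 2, 4, 5, 6}; NE contributions (6, 8, 0, 20, 14, 9), G = 57.

57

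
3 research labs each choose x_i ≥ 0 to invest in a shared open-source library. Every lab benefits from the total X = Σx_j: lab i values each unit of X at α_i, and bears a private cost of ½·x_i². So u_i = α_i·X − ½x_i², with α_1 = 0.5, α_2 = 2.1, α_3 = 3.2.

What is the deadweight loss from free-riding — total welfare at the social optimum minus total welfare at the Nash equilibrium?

Lab i's FOC: ∂u_i/∂x_i = α_i − x_i = 0, so x_i* = α_i.
NE contributions = (0.5, 2.1, 3.2); X = 5.8.
W^NE = (Σα)·X − ½Σα_i² = 5.8² − ½·14.9 = 26.19.
Planner sets x_i = Σα_j = 5.8 for every i, so X^SO = 3·5.8 = 17.4.
W^SO = (Σα)·X^SO − ½·3·(Σα)² = (3/2)·5.8² = 50.46.
Deadweight loss = W^SO − W^NE = 24.27.

24.27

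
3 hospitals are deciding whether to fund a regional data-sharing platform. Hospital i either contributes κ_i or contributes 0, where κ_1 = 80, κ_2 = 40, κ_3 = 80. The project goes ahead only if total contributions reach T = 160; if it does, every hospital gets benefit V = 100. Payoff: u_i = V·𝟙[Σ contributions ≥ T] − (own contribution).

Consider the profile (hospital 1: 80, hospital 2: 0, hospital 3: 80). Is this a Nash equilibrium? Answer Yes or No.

Total = 160 ≥ 160: provided.
Hospital 1 (pledges 80, payoff 20): dropping to 0 → total 80, payoff 0. No gain.
Hospital 2 (pledges 0, payoff 100): pledging 40 → total 200, payoff 60. No gain.
Hospital 3 (pledges 80, payoff 20): dropping to 0 → total 80, payoff 0. No gain.

Yes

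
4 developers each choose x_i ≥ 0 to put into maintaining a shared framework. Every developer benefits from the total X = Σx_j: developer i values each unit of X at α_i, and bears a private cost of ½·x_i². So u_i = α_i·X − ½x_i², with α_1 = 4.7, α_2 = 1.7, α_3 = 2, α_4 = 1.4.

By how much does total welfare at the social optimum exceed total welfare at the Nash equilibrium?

111.51

Developer i's FOC: ∂u_i/∂x_i = α_i − x_i = 0, so x_i* = α_i.
NE contributions = (4.7, 1.7, 2, 1.4); X = 9.8.
W^NE = (Σα)·X − ½Σα_i² = 9.8² − ½·30.94 = 80.57.
Planner sets x_i = Σα_j = 9.8 for every i, so X^SO = 4·9.8 = 39.2.
W^SO = (Σα)·X^SO − ½·4·(Σα)² = (4/2)·9.8² = 192.08.
Deadweight loss = W^SO − W^NE = 111.51.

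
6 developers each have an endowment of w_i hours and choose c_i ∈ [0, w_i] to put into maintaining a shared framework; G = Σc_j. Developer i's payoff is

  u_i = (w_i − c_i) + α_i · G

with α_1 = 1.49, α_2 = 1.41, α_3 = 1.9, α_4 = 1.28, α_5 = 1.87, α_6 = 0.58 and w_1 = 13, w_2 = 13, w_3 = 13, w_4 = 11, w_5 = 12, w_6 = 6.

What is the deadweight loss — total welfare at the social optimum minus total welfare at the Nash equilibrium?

∂u_i/∂c_i = α_i − 1, so developer i contributes w_i if α_i > 1, else 0.
α_i > 1 for i ∈ {1, 2, 3, 4, 5}; NE contributions (13, 13, 13, 11, 12, 0), G = 62.
W^NE = Σw_i − G^NE + (Σα_i)·G^NE = 68 + 7.53·62 = 534.86.
Planner: ∂(Σu_j)/∂c_i = Σα_j − 1 = 7.53 > 0, so everyone contributes w_i; G^SO = 68, W^SO = 68 + 7.53·68 = 580.04.
Deadweight loss = 45.18.

45.18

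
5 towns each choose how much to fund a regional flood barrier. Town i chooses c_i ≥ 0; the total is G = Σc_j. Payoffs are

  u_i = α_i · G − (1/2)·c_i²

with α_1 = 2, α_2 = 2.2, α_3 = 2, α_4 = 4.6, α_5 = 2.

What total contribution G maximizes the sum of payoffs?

64

Planner FOC: ∂(Σu_j)/∂c_i = (Σα_j) − c_i = 0, so c_i^SO = Σα_j = 12.8 for every i; G^SO = 64.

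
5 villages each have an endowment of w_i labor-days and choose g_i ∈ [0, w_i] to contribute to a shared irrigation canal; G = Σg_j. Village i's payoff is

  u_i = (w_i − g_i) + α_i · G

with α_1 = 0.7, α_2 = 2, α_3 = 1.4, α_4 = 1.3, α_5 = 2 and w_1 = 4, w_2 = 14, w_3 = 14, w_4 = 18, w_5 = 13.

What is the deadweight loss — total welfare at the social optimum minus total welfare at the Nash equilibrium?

∂u_i/∂g_i = α_i − 1, so village i contributes w_i if α_i > 1, else 0.
α_i > 1 for i ∈ {2, 3, 4, 5}; NE contributions (0, 14, 14, 18, 13), G = 59.
W^NE = Σw_i − G^NE + (Σα_i)·G^NE = 63 + 6.4·59 = 440.6.
Planner: ∂(Σu_j)/∂g_i = Σα_j − 1 = 6.4 > 0, so everyone contributes w_i; G^SO = 63, W^SO = 63 + 6.4·63 = 466.2.
Deadweight loss = 25.6.

25.6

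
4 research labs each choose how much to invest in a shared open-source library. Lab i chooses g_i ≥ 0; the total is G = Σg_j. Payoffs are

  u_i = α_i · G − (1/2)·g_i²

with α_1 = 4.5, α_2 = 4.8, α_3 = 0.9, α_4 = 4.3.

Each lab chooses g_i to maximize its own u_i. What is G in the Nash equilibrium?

Lab i's FOC: ∂u_i/∂g_i = α_i − g_i = 0, so g_i* = α_i.
NE contributions = (4.5, 4.8, 0.9, 4.3); G = 14.5.

14.5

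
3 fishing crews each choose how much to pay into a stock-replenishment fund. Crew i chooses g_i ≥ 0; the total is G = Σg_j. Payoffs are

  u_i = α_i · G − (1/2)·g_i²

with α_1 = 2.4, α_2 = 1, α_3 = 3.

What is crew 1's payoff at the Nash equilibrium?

12.48

Crew i's FOC: ∂u_i/∂g_i = α_i − g_i = 0, so g_i* = α_i.
NE contributions = (2.4, 1, 3); G = 6.4.
u_1 = α_1·G − ½·(g_1)² = 2.4·6.4 − ½·2.4² = 12.48.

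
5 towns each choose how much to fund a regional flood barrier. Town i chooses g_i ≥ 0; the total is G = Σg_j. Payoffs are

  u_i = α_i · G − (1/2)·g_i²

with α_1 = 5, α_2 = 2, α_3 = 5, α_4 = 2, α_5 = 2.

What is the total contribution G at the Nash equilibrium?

16

Town i's FOC: ∂u_i/∂g_i = α_i − g_i = 0, so g_i* = α_i.
NE contributions = (5, 2, 5, 2, 2); G = 16.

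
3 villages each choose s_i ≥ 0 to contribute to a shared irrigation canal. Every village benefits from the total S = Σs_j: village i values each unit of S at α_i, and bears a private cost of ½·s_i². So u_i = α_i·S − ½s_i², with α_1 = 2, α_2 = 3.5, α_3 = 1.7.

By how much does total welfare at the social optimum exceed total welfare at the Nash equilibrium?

35.49

Village i's FOC: ∂u_i/∂s_i = α_i − s_i = 0, so s_i* = α_i.
NE contributions = (2, 3.5, 1.7); S = 7.2.
W^NE = (Σα)·S − ½Σα_i² = 7.2² − ½·19.14 = 42.27.
Planner sets s_i = Σα_j = 7.2 for every i, so S^SO = 3·7.2 = 21.6.
W^SO = (Σα)·S^SO − ½·3·(Σα)² = (3/2)·7.2² = 77.76.
Deadweight loss = W^SO − W^NE = 35.49.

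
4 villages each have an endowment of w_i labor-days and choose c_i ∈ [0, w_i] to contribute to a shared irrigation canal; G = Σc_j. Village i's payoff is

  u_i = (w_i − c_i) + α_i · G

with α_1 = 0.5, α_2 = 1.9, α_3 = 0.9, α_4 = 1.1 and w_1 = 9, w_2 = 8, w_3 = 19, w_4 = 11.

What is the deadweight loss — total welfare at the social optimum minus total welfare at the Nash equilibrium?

95.2

∂u_i/∂c_i = α_i − 1, so village i contributes w_i if α_i > 1, else 0.
α_i > 1 for i ∈ {2, 4}; NE contributions (0, 8, 0, 11), G = 19.
W^NE = Σw_i − G^NE + (Σα_i)·G^NE = 47 + 3.4·19 = 111.6.
Planner: ∂(Σu_j)/∂c_i = Σα_j − 1 = 3.4 > 0, so everyone contributes w_i; G^SO = 47, W^SO = 47 + 3.4·47 = 206.8.
Deadweight loss = 95.2.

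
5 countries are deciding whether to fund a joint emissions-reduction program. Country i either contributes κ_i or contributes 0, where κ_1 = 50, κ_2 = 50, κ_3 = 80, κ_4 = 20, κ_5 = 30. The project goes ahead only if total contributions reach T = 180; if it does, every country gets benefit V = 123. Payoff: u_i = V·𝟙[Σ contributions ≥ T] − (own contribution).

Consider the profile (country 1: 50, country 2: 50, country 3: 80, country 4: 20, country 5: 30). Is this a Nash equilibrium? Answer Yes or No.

No

Total = 230 ≥ 180: provided.
Country 1 (pledges 50, payoff 73): dropping to 0 → total 180, payoff 123. Profitable deviation.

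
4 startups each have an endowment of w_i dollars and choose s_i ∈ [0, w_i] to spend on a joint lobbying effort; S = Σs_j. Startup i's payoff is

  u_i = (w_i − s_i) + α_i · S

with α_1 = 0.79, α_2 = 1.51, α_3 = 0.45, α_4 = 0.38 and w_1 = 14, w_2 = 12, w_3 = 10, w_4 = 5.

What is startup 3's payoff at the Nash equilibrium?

15.4

∂u_i/∂s_i = α_i − 1, so startup i contributes w_i if α_i > 1, else 0.
α_i > 1 for i ∈ {2}; NE contributions (0, 12, 0, 0), S = 12.
u_3 = (10 − 0) + 0.45·12 = 15.4.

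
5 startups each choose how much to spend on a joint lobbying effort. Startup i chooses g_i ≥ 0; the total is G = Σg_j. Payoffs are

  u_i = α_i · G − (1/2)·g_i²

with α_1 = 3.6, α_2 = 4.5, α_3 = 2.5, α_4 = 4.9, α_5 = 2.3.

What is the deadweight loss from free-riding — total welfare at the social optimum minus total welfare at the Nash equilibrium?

509.64

Startup i's FOC: ∂u_i/∂g_i = α_i − g_i = 0, so g_i* = α_i.
NE contributions = (3.6, 4.5, 2.5, 4.9, 2.3); G = 17.8.
W^NE = (Σα)·G − ½Σα_i² = 17.8² − ½·68.76 = 282.46.
Planner sets g_i = Σα_j = 17.8 for every i, so G^SO = 5·17.8 = 89.
W^SO = (Σα)·G^SO − ½·5·(Σα)² = (5/2)·17.8² = 792.1.
Deadweight loss = W^SO − W^NE = 509.64.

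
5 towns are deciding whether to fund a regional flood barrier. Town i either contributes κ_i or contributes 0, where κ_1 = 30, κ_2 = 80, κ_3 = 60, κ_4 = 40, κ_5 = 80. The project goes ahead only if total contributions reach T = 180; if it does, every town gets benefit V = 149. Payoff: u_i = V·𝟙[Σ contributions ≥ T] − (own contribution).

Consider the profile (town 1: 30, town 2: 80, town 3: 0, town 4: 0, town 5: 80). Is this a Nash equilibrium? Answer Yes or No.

Yes

Total = 190 ≥ 180: provided.
Town 1 (pledges 30, payoff 119): dropping to 0 → total 160, payoff 0. No gain.
Town 2 (pledges 80, payoff 69): dropping to 0 → total 110, payoff 0. No gain.
Town 3 (pledges 0, payoff 149): pledging 60 → total 250, payoff 89. No gain.
Town 4 (pledges 0, payoff 149): pledging 40 → total 230, payoff 109. No gain.
Town 5 (pledges 80, payoff 69): dropping to 0 → total 110, payoff 0. No gain.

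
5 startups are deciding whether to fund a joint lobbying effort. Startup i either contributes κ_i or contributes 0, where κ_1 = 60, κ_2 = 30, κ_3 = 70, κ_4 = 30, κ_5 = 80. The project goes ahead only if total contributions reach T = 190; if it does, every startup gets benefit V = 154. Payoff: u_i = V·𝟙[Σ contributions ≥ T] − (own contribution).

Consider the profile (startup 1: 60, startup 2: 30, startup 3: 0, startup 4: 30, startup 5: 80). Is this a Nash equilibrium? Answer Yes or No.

Total = 200 ≥ 190: provided.
Startup 1 (pledges 60, payoff 94): dropping to 0 → total 140, payoff 0. No gain.
Startup 2 (pledges 30, payoff 124): dropping to 0 → total 170, payoff 0. No gain.
Startup 3 (pledges 0, payoff 154): pledging 70 → total 270, payoff 84. No gain.
Startup 4 (pledges 30, payoff 124): dropping to 0 → total 170, payoff 0. No gain.
Startup 5 (pledges 80, payoff 74): dropping to 0 → total 120, payoff 0. No gain.

Yes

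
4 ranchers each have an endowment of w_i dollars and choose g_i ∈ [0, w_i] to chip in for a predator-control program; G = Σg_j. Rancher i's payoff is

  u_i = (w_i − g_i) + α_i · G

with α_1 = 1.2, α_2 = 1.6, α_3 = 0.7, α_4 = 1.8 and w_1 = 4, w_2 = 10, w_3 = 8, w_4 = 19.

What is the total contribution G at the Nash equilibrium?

∂u_i/∂g_i = α_i − 1, so rancher i contributes w_i if α_i > 1, else 0.
α_i > 1 for i ∈ {1, 2, 4}; NE contributions (4, 10, 0, 19), G = 33.

33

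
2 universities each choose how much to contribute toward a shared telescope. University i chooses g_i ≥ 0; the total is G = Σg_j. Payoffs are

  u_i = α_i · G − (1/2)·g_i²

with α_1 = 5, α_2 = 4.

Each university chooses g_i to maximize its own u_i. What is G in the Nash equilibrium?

9

University i's FOC: ∂u_i/∂g_i = α_i − g_i = 0, so g_i* = α_i.
NE contributions = (5, 4); G = 9.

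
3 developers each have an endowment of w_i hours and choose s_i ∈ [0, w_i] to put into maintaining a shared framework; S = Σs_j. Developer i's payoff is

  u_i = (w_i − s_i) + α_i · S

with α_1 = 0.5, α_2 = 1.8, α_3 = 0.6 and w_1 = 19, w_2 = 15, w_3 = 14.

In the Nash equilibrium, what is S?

∂u_i/∂s_i = α_i − 1, so developer i contributes w_i if α_i > 1, else 0.
α_i > 1 for i ∈ {2}; NE contributions (0, 15, 0), S = 15.

15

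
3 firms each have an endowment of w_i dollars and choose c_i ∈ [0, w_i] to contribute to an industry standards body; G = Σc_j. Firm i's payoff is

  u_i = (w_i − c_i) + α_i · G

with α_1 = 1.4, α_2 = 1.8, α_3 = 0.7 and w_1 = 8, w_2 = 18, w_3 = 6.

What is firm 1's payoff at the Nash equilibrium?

36.4

∂u_i/∂c_i = α_i − 1, so firm i contributes w_i if α_i > 1, else 0.
α_i > 1 for i ∈ {1, 2}; NE contributions (8, 18, 0), G = 26.
u_1 = (8 − 8) + 1.4·26 = 36.4.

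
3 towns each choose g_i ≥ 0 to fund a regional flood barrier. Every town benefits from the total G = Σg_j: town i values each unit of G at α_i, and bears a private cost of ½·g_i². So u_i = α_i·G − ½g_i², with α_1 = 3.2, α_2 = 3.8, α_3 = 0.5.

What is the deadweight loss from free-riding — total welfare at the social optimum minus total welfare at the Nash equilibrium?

40.59

Town i's FOC: ∂u_i/∂g_i = α_i − g_i = 0, so g_i* = α_i.
NE contributions = (3.2, 3.8, 0.5); G = 7.5.
W^NE = (Σα)·G − ½Σα_i² = 7.5² − ½·24.93 = 43.785.
Planner sets g_i = Σα_j = 7.5 for every i, so G^SO = 3·7.5 = 22.5.
W^SO = (Σα)·G^SO − ½·3·(Σα)² = (3/2)·7.5² = 84.375.
Deadweight loss = W^SO − W^NE = 40.59.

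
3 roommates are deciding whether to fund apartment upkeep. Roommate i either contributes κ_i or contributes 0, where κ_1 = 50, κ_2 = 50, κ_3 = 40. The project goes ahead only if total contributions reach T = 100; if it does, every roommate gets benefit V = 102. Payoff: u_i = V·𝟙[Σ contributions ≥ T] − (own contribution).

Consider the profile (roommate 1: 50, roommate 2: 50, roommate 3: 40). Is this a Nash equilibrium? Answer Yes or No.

No

Total = 140 ≥ 100: provided.
Roommate 1 (pledges 50, payoff 52): dropping to 0 → total 90, payoff 0. No gain.
Roommate 2 (pledges 50, payoff 52): dropping to 0 → total 90, payoff 0. No gain.
Roommate 3 (pledges 40, payoff 62): dropping to 0 → total 100, payoff 102. Profitable deviation.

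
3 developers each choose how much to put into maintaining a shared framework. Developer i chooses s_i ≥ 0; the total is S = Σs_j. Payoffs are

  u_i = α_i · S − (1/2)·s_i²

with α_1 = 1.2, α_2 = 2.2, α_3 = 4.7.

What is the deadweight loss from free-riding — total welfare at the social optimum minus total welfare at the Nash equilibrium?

Developer i's FOC: ∂u_i/∂s_i = α_i − s_i = 0, so s_i* = α_i.
NE contributions = (1.2, 2.2, 4.7); S = 8.1.
W^NE = (Σα)·S − ½Σα_i² = 8.1² − ½·28.37 = 51.425.
Planner sets s_i = Σα_j = 8.1 for every i, so S^SO = 3·8.1 = 24.3.
W^SO = (Σα)·S^SO − ½·3·(Σα)² = (3/2)·8.1² = 98.415.
Deadweight loss = W^SO − W^NE = 46.99.

46.99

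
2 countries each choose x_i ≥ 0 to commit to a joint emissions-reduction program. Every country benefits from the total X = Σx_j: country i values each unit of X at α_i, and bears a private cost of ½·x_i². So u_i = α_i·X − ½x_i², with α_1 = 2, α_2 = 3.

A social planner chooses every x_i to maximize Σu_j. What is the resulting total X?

Planner FOC: ∂(Σu_j)/∂x_i = (Σα_j) − x_i = 0, so x_i^SO = Σα_j = 5 for every i; X^SO = 10.

10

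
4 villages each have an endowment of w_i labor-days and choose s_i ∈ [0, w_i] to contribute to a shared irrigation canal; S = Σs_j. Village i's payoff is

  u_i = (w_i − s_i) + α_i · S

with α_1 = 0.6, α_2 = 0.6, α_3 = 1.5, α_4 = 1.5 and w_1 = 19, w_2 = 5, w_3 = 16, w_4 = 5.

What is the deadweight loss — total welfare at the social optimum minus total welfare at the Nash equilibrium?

76.8

∂u_i/∂s_i = α_i − 1, so village i contributes w_i if α_i > 1, else 0.
α_i > 1 for i ∈ {3, 4}; NE contributions (0, 0, 16, 5), S = 21.
W^NE = Σw_i − S^NE + (Σα_i)·S^NE = 45 + 3.2·21 = 112.2.
Planner: ∂(Σu_j)/∂s_i = Σα_j − 1 = 3.2 > 0, so everyone contributes w_i; S^SO = 45, W^SO = 45 + 3.2·45 = 189.
Deadweight loss = 76.8.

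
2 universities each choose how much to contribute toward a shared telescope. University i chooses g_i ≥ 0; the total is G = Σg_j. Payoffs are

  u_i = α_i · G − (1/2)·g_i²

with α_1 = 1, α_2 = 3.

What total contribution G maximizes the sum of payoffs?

Planner FOC: ∂(Σu_j)/∂g_i = (Σα_j) − g_i = 0, so g_i^SO = Σα_j = 4 for every i; G^SO = 8.

8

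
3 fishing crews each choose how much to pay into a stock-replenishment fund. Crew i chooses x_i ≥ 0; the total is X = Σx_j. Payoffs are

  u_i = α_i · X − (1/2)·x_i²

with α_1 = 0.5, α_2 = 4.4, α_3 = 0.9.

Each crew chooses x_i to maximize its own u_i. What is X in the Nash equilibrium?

5.8

Crew i's FOC: ∂u_i/∂x_i = α_i − x_i = 0, so x_i* = α_i.
NE contributions = (0.5, 4.4, 0.9); X = 5.8.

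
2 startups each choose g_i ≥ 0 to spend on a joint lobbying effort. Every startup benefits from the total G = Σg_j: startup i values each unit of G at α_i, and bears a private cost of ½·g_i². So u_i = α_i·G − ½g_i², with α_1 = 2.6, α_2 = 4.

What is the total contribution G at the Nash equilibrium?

6.6

Startup i's FOC: ∂u_i/∂g_i = α_i − g_i = 0, so g_i* = α_i.
NE contributions = (2.6, 4); G = 6.6.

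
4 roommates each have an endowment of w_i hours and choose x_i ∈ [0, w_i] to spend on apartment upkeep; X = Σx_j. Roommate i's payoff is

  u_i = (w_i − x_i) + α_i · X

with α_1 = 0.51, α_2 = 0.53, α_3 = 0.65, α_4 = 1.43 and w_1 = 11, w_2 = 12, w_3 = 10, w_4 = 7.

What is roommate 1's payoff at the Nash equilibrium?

∂u_i/∂x_i = α_i − 1, so roommate i contributes w_i if α_i > 1, else 0.
α_i > 1 for i ∈ {4}; NE contributions (0, 0, 0, 7), X = 7.
u_1 = (11 − 0) + 0.51·7 = 14.57.

14.57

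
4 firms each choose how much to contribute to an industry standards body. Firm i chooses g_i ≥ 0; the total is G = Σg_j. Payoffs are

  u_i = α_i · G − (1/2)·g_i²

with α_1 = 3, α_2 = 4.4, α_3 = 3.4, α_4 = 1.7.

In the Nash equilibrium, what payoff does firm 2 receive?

45.32

Firm i's FOC: ∂u_i/∂g_i = α_i − g_i = 0, so g_i* = α_i.
NE contributions = (3, 4.4, 3.4, 1.7); G = 12.5.
u_2 = α_2·G − ½·(g_2)² = 4.4·12.5 − ½·4.4² = 45.32.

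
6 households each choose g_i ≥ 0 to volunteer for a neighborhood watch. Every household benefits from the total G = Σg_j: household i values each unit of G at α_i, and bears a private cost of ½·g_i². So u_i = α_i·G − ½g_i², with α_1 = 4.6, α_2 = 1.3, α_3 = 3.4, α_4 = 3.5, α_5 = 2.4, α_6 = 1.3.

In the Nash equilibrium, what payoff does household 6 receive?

20.605

Household i's FOC: ∂u_i/∂g_i = α_i − g_i = 0, so g_i* = α_i.
NE contributions = (4.6, 1.3, 3.4, 3.5, 2.4, 1.3); G = 16.5.
u_6 = α_6·G − ½·(g_6)² = 1.3·16.5 − ½·1.3² = 20.605.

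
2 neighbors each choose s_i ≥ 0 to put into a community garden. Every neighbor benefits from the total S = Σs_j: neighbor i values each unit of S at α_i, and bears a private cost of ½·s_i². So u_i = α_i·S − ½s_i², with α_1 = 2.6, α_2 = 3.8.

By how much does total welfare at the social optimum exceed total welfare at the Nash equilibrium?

Neighbor i's FOC: ∂u_i/∂s_i = α_i − s_i = 0, so s_i* = α_i.
NE contributions = (2.6, 3.8); S = 6.4.
W^NE = (Σα)·S − ½Σα_i² = 6.4² − ½·21.2 = 30.36.
Planner sets s_i = Σα_j = 6.4 for every i, so S^SO = 2·6.4 = 12.8.
W^SO = (Σα)·S^SO − ½·2·(Σα)² = (2/2)·6.4² = 40.96.
Deadweight loss = W^SO − W^NE = 10.6.

10.6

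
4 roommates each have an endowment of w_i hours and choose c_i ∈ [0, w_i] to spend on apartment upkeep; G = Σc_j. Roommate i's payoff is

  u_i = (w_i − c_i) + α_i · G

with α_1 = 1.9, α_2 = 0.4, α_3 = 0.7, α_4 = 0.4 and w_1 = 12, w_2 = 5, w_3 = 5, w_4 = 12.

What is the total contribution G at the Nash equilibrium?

∂u_i/∂c_i = α_i − 1, so roommate i contributes w_i if α_i > 1, else 0.
α_i > 1 for i ∈ {1}; NE contributions (12, 0, 0, 0), G = 12.

12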